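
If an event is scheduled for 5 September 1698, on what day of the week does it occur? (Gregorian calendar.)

Friday

Doomsday rule: the anchor day for the 1600s is Tuesday. For year 98: 98÷12 = 8 r 2, and 2÷4 = 0, so 8+2+0 = 10.
Tuesday + 10 ≡ Friday — that's 1698's doomsday.
In September the doomsday date is Sep 5.
Sep 5 is the doomsday itself: Friday.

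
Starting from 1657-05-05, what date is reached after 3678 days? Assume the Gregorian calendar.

+365 (one year) → May 5, 1658 (3313 left).
+365 (one year) → May 5, 1659 (2948 left).
+366 (one year; includes Feb 29, 1660) → May 5, 1660 (2582 left).
+365 (one year) → May 5, 1661 (2217 left).
+365 (one year) → May 5, 1662 (1852 left).
+365 (one year) → May 5, 1663 (1487 left).
+366 (one year; includes Feb 29, 1664) → May 5, 1664 (1121 left).
+365 (one year) → May 5, 1665 (756 left).
+365 (one year) → May 5, 1666 (391 left).
May has 31 days: +27 → Jun 1, 1666 (364 left).
Jun has 30 days: +30 → Jul 1, 1666 (334 left).
Jul has 31 days: +31 → Aug 1, 1666 (303 left).
Aug has 31 days: +31 → Sep 1, 1666 (272 left).
Sep has 30 days: +30 → Oct 1, 1666 (242 left).
Oct has 31 days: +31 → Nov 1, 1666 (211 left).
Nov has 30 days: +30 → Dec 1, 1666 (181 left).
Dec has 31 days: +31 → Jan 1, 1667 (150 left).
Jan has 31 days: +31 → Feb 1, 1667 (119 left).
Feb has 28 days: +28 → Mar 1, 1667 (91 left).
Mar has 31 days: +31 → Apr 1, 1667 (60 left).
Apr has 30 days: +30 → May 1, 1667 (30 left).
+30 → May 31, 1667.

May 31, 1667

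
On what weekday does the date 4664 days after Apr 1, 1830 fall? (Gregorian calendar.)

Apr 1, 1830 is a Thursday.
4664 mod 7 = 2, so 4664 days after a Thursday is Thursday + 2 = Saturday.

Saturday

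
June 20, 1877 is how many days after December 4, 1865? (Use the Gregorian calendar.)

4216

Dec 4, 1865 → Dec 4, 1866: 365 days.
Dec 4, 1866 → Dec 4, 1867: 365 days.
Dec 4, 1867 → Dec 4, 1868: 366 days (Feb 29, 1868 is in that span).
Dec 4, 1868 → Dec 4, 1869: 365 days.
Dec 4, 1869 → Dec 4, 1870: 365 days.
Dec 4, 1870 → Dec 4, 1871: 365 days.
Dec 4, 1871 → Dec 4, 1872: 366 days (Feb 29, 1872 is in that span).
Dec 4, 1872 → Dec 4, 1873: 365 days.
Dec 4, 1873 → Dec 4, 1874: 365 days.
Dec 4, 1874 → Dec 4, 1875: 365 days.
Dec 4, 1875 → Dec 4, 1876: 366 days (Feb 29, 1876 is in that span).
Dec 4, 1876 → Jan 4, 1877: 31 days (December has 31).
Jan 4, 1877 → Feb 4, 1877: 31 days (January has 31).
Feb 4, 1877 → Mar 4, 1877: 28 days (February has 28).
Mar 4, 1877 → Apr 4, 1877: 31 days (March has 31).
Apr 4, 1877 → May 4, 1877: 30 days (April has 30).
May 4, 1877 → Jun 4, 1877: 31 days (May has 31).
Jun 4, 1877 → Jun 20, 1877: 16 days.
Total: 4216 days.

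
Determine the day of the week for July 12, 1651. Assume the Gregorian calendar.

Doomsday rule: the anchor day for the 1600s is Tuesday. For year 51: 51÷12 = 4 r 3, and 3÷4 = 0, so 4+3+0 = 7.
Tuesday + 7 ≡ Tuesday — that's 1651's doomsday.
In July the doomsday date is Jul 11.
Jul 12 is 1 day after Jul 11; 1 mod 7 = 1, so Tuesday + 1 = Wednesday.

Wednesday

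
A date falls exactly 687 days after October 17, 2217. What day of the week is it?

Oct 17, 2217 is a Friday.
687 mod 7 = 1, so 687 days after a Friday is Friday + 1 = Saturday.

Saturday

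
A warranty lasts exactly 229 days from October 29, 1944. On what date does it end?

June 15, 1945

Oct has 31 days: +3 → Nov 1, 1944 (226 left).
Nov has 30 days: +30 → Dec 1, 1944 (196 left).
Dec has 31 days: +31 → Jan 1, 1945 (165 left).
Jan has 31 days: +31 → Feb 1, 1945 (134 left).
Feb has 28 days: +28 → Mar 1, 1945 (106 left).
Mar has 31 days: +31 → Apr 1, 1945 (75 left).
Apr has 30 days: +30 → May 1, 1945 (45 left).
May has 31 days: +31 → Jun 1, 1945 (14 left).
+14 → Jun 15, 1945.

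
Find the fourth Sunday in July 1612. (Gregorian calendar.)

July 1, 1612 is a Sunday.
The first Sunday is therefore July 1 (same day).
The fourth Sunday is 1 + 3×7 = July 22.

July 22, 1612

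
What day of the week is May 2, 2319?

Friday

Doomsday rule: the anchor day for the 2300s is Wednesday. For year 19: 19÷12 = 1 r 7, and 7÷4 = 1, so 1+7+1 = 9.
Wednesday + 9 ≡ Friday — that's 2319's doomsday.
In May the doomsday date is May 9.
May 2 is 7 days before May 9; 7 mod 7 = 0, so Friday − 0 = Friday.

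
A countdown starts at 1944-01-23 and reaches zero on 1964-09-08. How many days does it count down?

Jan 23, 1944 → Jan 23, 1945: 366 days (Feb 29, 1944 is in that span).
Jan 23, 1945 → Jan 23, 1946: 365 days.
Jan 23, 1946 → Jan 23, 1947: 365 days.
Jan 23, 1947 → Jan 23, 1948: 365 days.
Jan 23, 1948 → Jan 23, 1949: 366 days (Feb 29, 1948 is in that span).
Jan 23, 1949 → Jan 23, 1950: 365 days.
Jan 23, 1950 → Jan 23, 1951: 365 days.
Jan 23, 1951 → Jan 23, 1952: 365 days.
Jan 23, 1952 → Jan 23, 1953: 366 days (Feb 29, 1952 is in that span).
Jan 23, 1953 → Jan 23, 1954: 365 days.
Jan 23, 1954 → Jan 23, 1955: 365 days.
Jan 23, 1955 → Jan 23, 1956: 365 days.
Jan 23, 1956 → Jan 23, 1957: 366 days (Feb 29, 1956 is in that span).
Jan 23, 1957 → Jan 23, 1958: 365 days.
Jan 23, 1958 → Jan 23, 1959: 365 days.
Jan 23, 1959 → Jan 23, 1960: 365 days.
Jan 23, 1960 → Jan 23, 1961: 366 days (Feb 29, 1960 is in that span).
Jan 23, 1961 → Jan 23, 1962: 365 days.
Jan 23, 1962 → Jan 23, 1963: 365 days.
Jan 23, 1963 → Jan 23, 1964: 365 days.
Jan 23, 1964 → Feb 23, 1964: 31 days (January has 31).
Feb 23, 1964 → Mar 23, 1964: 29 days (February has 29).
Mar 23, 1964 → Apr 23, 1964: 31 days (March has 31).
Apr 23, 1964 → May 23, 1964: 30 days (April has 30).
May 23, 1964 → Jun 23, 1964: 31 days (May has 31).
Jun 23, 1964 → Jul 23, 1964: 30 days (June has 30).
Jul 23, 1964 → Aug 23, 1964: 31 days (July has 31).
Aug 23, 1964 → Sep 8, 1964: 16 days.
Total: 7534 days.

7534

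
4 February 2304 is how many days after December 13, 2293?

Dec 13, 2293 → Dec 13, 2294: 365 days.
Dec 13, 2294 → Dec 13, 2295: 365 days.
Dec 13, 2295 → Dec 13, 2296: 366 days (Feb 29, 2296 is in that span).
Dec 13, 2296 → Dec 13, 2297: 365 days.
Dec 13, 2297 → Dec 13, 2298: 365 days.
Dec 13, 2298 → Dec 13, 2299: 365 days.
Dec 13, 2299 → Dec 13, 2300: 365 days.
Dec 13, 2300 → Dec 13, 2301: 365 days.
Dec 13, 2301 → Dec 13, 2302: 365 days.
Dec 13, 2302 → Dec 13, 2303: 365 days.
Dec 13, 2303 → Jan 13, 2304: 31 days (December has 31).
Jan 13, 2304 → Feb 4, 2304: 22 days.
Total: 3704 days.

3704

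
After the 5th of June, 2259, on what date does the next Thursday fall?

Jun 5, 2259 is a Sunday.
From Sunday to the next Thursday is 4 days.
Jun 5, 2259 + 4 = Jun 9, 2259.

June 9, 2259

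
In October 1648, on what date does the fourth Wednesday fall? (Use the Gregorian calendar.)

October 1, 1648 is a Thursday.
The first Wednesday is therefore October 7 (6 days later).
The fourth Wednesday is 7 + 3×7 = October 28.

October 28, 1648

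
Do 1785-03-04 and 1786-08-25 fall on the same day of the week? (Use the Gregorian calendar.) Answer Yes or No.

From Mar 4, 1785 to Aug 25, 1786 is 539 days.
539 mod 7 = 0, so they are the same weekday.
(Mar 4, 1785 is a Friday; Aug 25, 1786 is a Friday.)

Yes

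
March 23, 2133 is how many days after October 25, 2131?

Oct 25, 2131 → Oct 25, 2132: 366 days (Feb 29, 2132 is in that span).
Oct 25, 2132 → Nov 25, 2132: 31 days (October has 31).
Nov 25, 2132 → Dec 25, 2132: 30 days (November has 30).
Dec 25, 2132 → Jan 25, 2133: 31 days (December has 31).
Jan 25, 2133 → Feb 25, 2133: 31 days (January has 31).
Feb 25, 2133 → Mar 23, 2133: 26 days.
Total: 515 days.

515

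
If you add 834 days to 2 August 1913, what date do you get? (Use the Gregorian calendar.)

November 14, 1915

+365 (one year) → Aug 2, 1914 (469 left).
+365 (one year) → Aug 2, 1915 (104 left).
Aug has 31 days: +30 → Sep 1, 1915 (74 left).
Sep has 30 days: +30 → Oct 1, 1915 (44 left).
Oct has 31 days: +31 → Nov 1, 1915 (13 left).
+13 → Nov 14, 1915.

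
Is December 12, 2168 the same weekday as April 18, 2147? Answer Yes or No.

From Apr 18, 2147 to Dec 12, 2168 is 7909 days.
7909 mod 7 = 6, so they are different weekdays.
(Apr 18, 2147 is a Tuesday; Dec 12, 2168 is a Monday.)

No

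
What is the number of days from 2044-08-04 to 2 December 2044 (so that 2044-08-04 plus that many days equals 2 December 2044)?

Aug 4, 2044 → Sep 4, 2044: 31 days (August has 31).
Sep 4, 2044 → Oct 4, 2044: 30 days (September has 30).
Oct 4, 2044 → Nov 4, 2044: 31 days (October has 31).
Nov 4, 2044 → Dec 2, 2044: 28 days.
Total: 120 days.

120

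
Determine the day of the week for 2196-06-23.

Doomsday rule: the anchor day for the 2100s is Sunday. For year 96: 96÷12 = 8 r 0, and 0÷4 = 0, so 8+0+0 = 8.
Sunday + 8 ≡ Monday — that's 2196's doomsday.
In June the doomsday date is Jun 6.
Jun 23 is 17 days after Jun 6; 17 mod 7 = 3, so Monday + 3 = Thursday.

Thursday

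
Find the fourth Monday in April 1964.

April 27, 1964

April 1, 1964 is a Wednesday.
The first Monday is therefore April 6 (5 days later).
The fourth Monday is 6 + 3×7 = April 27.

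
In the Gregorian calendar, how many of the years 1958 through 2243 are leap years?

69

Multiples of 4 in [1958,2243]: 71.
Of those, multiples of 100: 3 (not leap unless ÷400).
Multiples of 400: 1.
Leap years = 71 − 3 + 1 = 69.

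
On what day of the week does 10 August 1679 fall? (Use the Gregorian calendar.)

Thursday

Doomsday rule: the anchor day for the 1600s is Tuesday. For year 79: 79÷12 = 6 r 7, and 7÷4 = 1, so 6+7+1 = 14.
Tuesday + 14 ≡ Tuesday — that's 1679's doomsday.
In August the doomsday date is Aug 8.
Aug 10 is 2 days after Aug 8; 2 mod 7 = 2, so Tuesday + 2 = Thursday.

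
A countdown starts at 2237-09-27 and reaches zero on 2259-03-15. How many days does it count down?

Sep 27, 2237 → Sep 27, 2238: 365 days.
Sep 27, 2238 → Sep 27, 2239: 365 days.
Sep 27, 2239 → Sep 27, 2240: 366 days (Feb 29, 2240 is in that span).
Sep 27, 2240 → Sep 27, 2241: 365 days.
Sep 27, 2241 → Sep 27, 2242: 365 days.
Sep 27, 2242 → Sep 27, 2243: 365 days.
Sep 27, 2243 → Sep 27, 2244: 366 days (Feb 29, 2244 is in that span).
Sep 27, 2244 → Sep 27, 2245: 365 days.
Sep 27, 2245 → Sep 27, 2246: 365 days.
Sep 27, 2246 → Sep 27, 2247: 365 days.
Sep 27, 2247 → Sep 27, 2248: 366 days (Feb 29, 2248 is in that span).
Sep 27, 2248 → Sep 27, 2249: 365 days.
Sep 27, 2249 → Sep 27, 2250: 365 days.
Sep 27, 2250 → Sep 27, 2251: 365 days.
Sep 27, 2251 → Sep 27, 2252: 366 days (Feb 29, 2252 is in that span).
Sep 27, 2252 → Sep 27, 2253: 365 days.
Sep 27, 2253 → Sep 27, 2254: 365 days.
Sep 27, 2254 → Sep 27, 2255: 365 days.
Sep 27, 2255 → Sep 27, 2256: 366 days (Feb 29, 2256 is in that span).
Sep 27, 2256 → Sep 27, 2257: 365 days.
Sep 27, 2257 → Sep 27, 2258: 365 days.
Sep 27, 2258 → Oct 27, 2258: 30 days (September has 30).
Oct 27, 2258 → Nov 27, 2258: 31 days (October has 31).
Nov 27, 2258 → Dec 27, 2258: 30 days (November has 30).
Dec 27, 2258 → Jan 27, 2259: 31 days (December has 31).
Jan 27, 2259 → Feb 27, 2259: 31 days (January has 31).
Feb 27, 2259 → Mar 15, 2259: 16 days.
Total: 7839 days.

7839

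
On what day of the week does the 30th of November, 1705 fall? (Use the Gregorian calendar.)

Doomsday rule: the anchor day for the 1700s is Sunday. For year 05: 5÷12 = 0 r 5, and 5÷4 = 1, so 0+5+1 = 6.
Sunday + 6 ≡ Saturday — that's 1705's doomsday.
In November the doomsday date is Nov 7.
Nov 30 is 23 days after Nov 7; 23 mod 7 = 2, so Saturday + 2 = Monday.

Monday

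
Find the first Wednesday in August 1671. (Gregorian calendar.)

August 1, 1671 is a Saturday.
The first Wednesday is therefore August 5 (4 days later).

August 5, 1671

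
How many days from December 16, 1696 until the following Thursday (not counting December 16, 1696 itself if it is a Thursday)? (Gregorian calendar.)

4

Dec 16, 1696 is a Sunday.
From Sunday to the next Thursday is 4 days.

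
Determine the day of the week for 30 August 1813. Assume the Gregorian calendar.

Doomsday rule: the anchor day for the 1800s is Friday. For year 13: 13÷12 = 1 r 1, and 1÷4 = 0, so 1+1+0 = 2.
Friday + 2 ≡ Sunday — that's 1813's doomsday.
In August the doomsday date is Aug 8.
Aug 30 is 22 days after Aug 8; 22 mod 7 = 1, so Sunday + 1 = Monday.

Monday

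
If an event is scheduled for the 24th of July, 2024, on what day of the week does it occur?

Doomsday rule: the anchor day for the 2000s is Tuesday. For year 24: 24÷12 = 2 r 0, and 0÷4 = 0, so 2+0+0 = 2.
Tuesday + 2 ≡ Thursday — that's 2024's doomsday.
In July the doomsday date is Jul 11.
Jul 24 is 13 days after Jul 11; 13 mod 7 = 6, so Thursday + 6 = Wednesday.

Wednesday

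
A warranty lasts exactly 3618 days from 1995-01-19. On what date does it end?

December 15, 2004

+365 (one year) → Jan 19, 1996 (3253 left).
+366 (one year; includes Feb 29, 1996) → Jan 19, 1997 (2887 left).
+365 (one year) → Jan 19, 1998 (2522 left).
+365 (one year) → Jan 19, 1999 (2157 left).
+365 (one year) → Jan 19, 2000 (1792 left).
+366 (one year; includes Feb 29, 2000) → Jan 19, 2001 (1426 left).
+365 (one year) → Jan 19, 2002 (1061 left).
+365 (one year) → Jan 19, 2003 (696 left).
+365 (one year) → Jan 19, 2004 (331 left).
Jan has 31 days: +13 → Feb 1, 2004 (318 left).
Feb has 29 days: +29 → Mar 1, 2004 (289 left).
Mar has 31 days: +31 → Apr 1, 2004 (258 left).
Apr has 30 days: +30 → May 1, 2004 (228 left).
May has 31 days: +31 → Jun 1, 2004 (197 left).
Jun has 30 days: +30 → Jul 1, 2004 (167 left).
Jul has 31 days: +31 → Aug 1, 2004 (136 left).
Aug has 31 days: +31 → Sep 1, 2004 (105 left).
Sep has 30 days: +30 → Oct 1, 2004 (75 left).
Oct has 31 days: +31 → Nov 1, 2004 (44 left).
Nov has 30 days: +30 → Dec 1, 2004 (14 left).
+14 → Dec 15, 2004.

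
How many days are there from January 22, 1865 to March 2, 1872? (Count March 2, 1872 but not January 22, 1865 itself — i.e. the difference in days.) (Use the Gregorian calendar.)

2596

Jan 22, 1865 → Jan 22, 1866: 365 days.
Jan 22, 1866 → Jan 22, 1867: 365 days.
Jan 22, 1867 → Jan 22, 1868: 365 days.
Jan 22, 1868 → Jan 22, 1869: 366 days (Feb 29, 1868 is in that span).
Jan 22, 1869 → Jan 22, 1870: 365 days.
Jan 22, 1870 → Jan 22, 1871: 365 days.
Jan 22, 1871 → Jan 22, 1872: 365 days.
Jan 22, 1872 → Feb 22, 1872: 31 days (January has 31).
Feb 22, 1872 → Mar 2, 1872: 9 days.
Total: 2596 days.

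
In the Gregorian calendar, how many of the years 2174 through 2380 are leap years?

50

Multiples of 4 in [2174,2380]: 52.
Of those, multiples of 100: 2 (not leap unless ÷400).
Multiples of 400: 0.
Leap years = 52 − 2 + 0 = 50.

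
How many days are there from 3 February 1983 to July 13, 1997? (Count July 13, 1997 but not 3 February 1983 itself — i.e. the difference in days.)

Feb 3, 1983 → Feb 3, 1984: 365 days.
Feb 3, 1984 → Feb 3, 1985: 366 days (Feb 29, 1984 is in that span).
Feb 3, 1985 → Feb 3, 1986: 365 days.
Feb 3, 1986 → Feb 3, 1987: 365 days.
Feb 3, 1987 → Feb 3, 1988: 365 days.
Feb 3, 1988 → Feb 3, 1989: 366 days (Feb 29, 1988 is in that span).
Feb 3, 1989 → Feb 3, 1990: 365 days.
Feb 3, 1990 → Feb 3, 1991: 365 days.
Feb 3, 1991 → Feb 3, 1992: 365 days.
Feb 3, 1992 → Feb 3, 1993: 366 days (Feb 29, 1992 is in that span).
Feb 3, 1993 → Feb 3, 1994: 365 days.
Feb 3, 1994 → Feb 3, 1995: 365 days.
Feb 3, 1995 → Feb 3, 1996: 365 days.
Feb 3, 1996 → Feb 3, 1997: 366 days (Feb 29, 1996 is in that span).
Feb 3, 1997 → Mar 3, 1997: 28 days (February has 28).
Mar 3, 1997 → Apr 3, 1997: 31 days (March has 31).
Apr 3, 1997 → May 3, 1997: 30 days (April has 30).
May 3, 1997 → Jun 3, 1997: 31 days (May has 31).
Jun 3, 1997 → Jul 3, 1997: 30 days (June has 30).
Jul 3, 1997 → Jul 13, 1997: 10 days.
Total: 5274 days.

5274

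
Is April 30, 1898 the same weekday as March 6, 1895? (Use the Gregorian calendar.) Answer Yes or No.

No

From Mar 6, 1895 to Apr 30, 1898 is 1151 days.
1151 mod 7 = 3, so they are different weekdays.
(Mar 6, 1895 is a Wednesday; Apr 30, 1898 is a Saturday.)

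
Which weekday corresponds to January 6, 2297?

Wednesday

Doomsday rule: the anchor day for the 2200s is Friday. For year 97: 97÷12 = 8 r 1, and 1÷4 = 0, so 8+1+0 = 9.
Friday + 9 ≡ Sunday — that's 2297's doomsday.
In January the doomsday date is Jan 3 (2297 is not a leap year).
Jan 6 is 3 days after Jan 3; 3 mod 7 = 3, so Sunday + 3 = Wednesday.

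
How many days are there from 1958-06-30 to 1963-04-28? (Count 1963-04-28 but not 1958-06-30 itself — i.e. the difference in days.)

1763

Jun 30, 1958 → Jun 30, 1959: 365 days.
Jun 30, 1959 → Jun 30, 1960: 366 days (Feb 29, 1960 is in that span).
Jun 30, 1960 → Jun 30, 1961: 365 days.
Jun 30, 1961 → Jun 30, 1962: 365 days.
Jun 30, 1962 → Jul 30, 1962: 30 days (June has 30).
Jul 30, 1962 → Aug 30, 1962: 31 days (July has 31).
Aug 30, 1962 → Sep 30, 1962: 31 days (August has 31).
Sep 30, 1962 → Oct 30, 1962: 30 days (September has 30).
Oct 30, 1962 → Nov 30, 1962: 31 days (October has 31).
Nov 30, 1962 → Dec 30, 1962: 30 days (November has 30).
Dec 30, 1962 → Jan 30, 1963: 31 days (December has 31).
Jan 30, 1963 → Feb 28, 1963: 29 days (January has 31).
Feb 28, 1963 → Mar 28, 1963: 28 days (February has 28).
Mar 28, 1963 → Apr 28, 1963: 31 days.
Total: 1763 days.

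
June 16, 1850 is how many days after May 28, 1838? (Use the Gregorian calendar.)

May 28, 1838 → May 28, 1839: 365 days.
May 28, 1839 → May 28, 1840: 366 days (Feb 29, 1840 is in that span).
May 28, 1840 → May 28, 1841: 365 days.
May 28, 1841 → May 28, 1842: 365 days.
May 28, 1842 → May 28, 1843: 365 days.
May 28, 1843 → May 28, 1844: 366 days (Feb 29, 1844 is in that span).
May 28, 1844 → May 28, 1845: 365 days.
May 28, 1845 → May 28, 1846: 365 days.
May 28, 1846 → May 28, 1847: 365 days.
May 28, 1847 → May 28, 1848: 366 days (Feb 29, 1848 is in that span).
May 28, 1848 → May 28, 1849: 365 days.
May 28, 1849 → Jun 28, 1849: 31 days (May has 31).
Jun 28, 1849 → Jul 28, 1849: 30 days (June has 30).
Jul 28, 1849 → Aug 28, 1849: 31 days (July has 31).
Aug 28, 1849 → Sep 28, 1849: 31 days (August has 31).
Sep 28, 1849 → Oct 28, 1849: 30 days (September has 30).
Oct 28, 1849 → Nov 28, 1849: 31 days (October has 31).
Nov 28, 1849 → Dec 28, 1849: 30 days (November has 30).
Dec 28, 1849 → Jan 28, 1850: 31 days (December has 31).
Jan 28, 1850 → Feb 28, 1850: 31 days (January has 31).
Feb 28, 1850 → Mar 28, 1850: 28 days (February has 28).
Mar 28, 1850 → Apr 28, 1850: 31 days (March has 31).
Apr 28, 1850 → May 28, 1850: 30 days (April has 30).
May 28, 1850 → Jun 16, 1850: 19 days.
Total: 4402 days.

4402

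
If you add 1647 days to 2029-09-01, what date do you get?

+365 (one year) → Sep 1, 2030 (1282 left).
+365 (one year) → Sep 1, 2031 (917 left).
+366 (one year; includes Feb 29, 2032) → Sep 1, 2032 (551 left).
+365 (one year) → Sep 1, 2033 (186 left).
Sep has 30 days: +30 → Oct 1, 2033 (156 left).
Oct has 31 days: +31 → Nov 1, 2033 (125 left).
Nov has 30 days: +30 → Dec 1, 2033 (95 left).
Dec has 31 days: +31 → Jan 1, 2034 (64 left).
Jan has 31 days: +31 → Feb 1, 2034 (33 left).
Feb has 28 days: +28 → Mar 1, 2034 (5 left).
+5 → Mar 6, 2034.

March 6, 2034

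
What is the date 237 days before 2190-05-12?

September 17, 2189

−12 → Apr 30, 2190 (end of Apr, 30 days; 225 left).
−30 → Mar 31, 2190 (end of Mar, 31 days; 195 left).
−31 → Feb 28, 2190 (end of Feb, 28 days; 164 left).
−28 → Jan 31, 2190 (end of Jan, 31 days; 136 left).
−31 → Dec 31, 2189 (end of Dec, 31 days; 105 left).
−31 → Nov 30, 2189 (end of Nov, 30 days; 74 left).
−30 → Oct 31, 2189 (end of Oct, 31 days; 44 left).
−31 → Sep 30, 2189 (end of Sep, 30 days; 13 left).
−13 → Sep 17, 2189.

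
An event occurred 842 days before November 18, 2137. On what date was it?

July 30, 2135

−365 (one year) → Nov 18, 2136 (477 left).
−366 (one year; includes Feb 29, 2136) → Nov 18, 2135 (111 left).
−18 → Oct 31, 2135 (end of Oct, 31 days; 93 left).
−31 → Sep 30, 2135 (end of Sep, 30 days; 62 left).
−30 → Aug 31, 2135 (end of Aug, 31 days; 32 left).
−31 → Jul 31, 2135 (end of Jul, 31 days; 1 left).
−1 → Jul 30, 2135.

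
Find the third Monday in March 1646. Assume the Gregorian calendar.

March 19, 1646

March 1, 1646 is a Thursday.
The first Monday is therefore March 5 (4 days later).
The third Monday is 5 + 2×7 = March 19.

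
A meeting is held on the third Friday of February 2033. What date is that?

February 1, 2033 is a Tuesday.
The first Friday is therefore February 4 (3 days later).
The third Friday is 4 + 2×7 = February 18.

February 18, 2033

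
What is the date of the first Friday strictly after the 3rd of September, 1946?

Sep 3, 1946 is a Tuesday.
From Tuesday to the next Friday is 3 days.
Sep 3, 1946 + 3 = Sep 6, 1946.

September 6, 1946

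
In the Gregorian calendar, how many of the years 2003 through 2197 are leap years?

48

Multiples of 4 in [2003,2197]: 49.
Of those, multiples of 100: 1 (not leap unless ÷400).
Multiples of 400: 0.
Leap years = 49 − 1 + 0 = 48.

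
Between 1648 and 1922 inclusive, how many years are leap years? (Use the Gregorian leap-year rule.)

66

Multiples of 4 in [1648,1922]: 69.
Of those, multiples of 100: 3 (not leap unless ÷400).
Multiples of 400: 0.
Leap years = 69 − 3 + 0 = 66.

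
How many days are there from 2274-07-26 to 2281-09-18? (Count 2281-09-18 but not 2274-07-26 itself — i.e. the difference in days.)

Jul 26, 2274 → Jul 26, 2275: 365 days.
Jul 26, 2275 → Jul 26, 2276: 366 days (Feb 29, 2276 is in that span).
Jul 26, 2276 → Jul 26, 2277: 365 days.
Jul 26, 2277 → Jul 26, 2278: 365 days.
Jul 26, 2278 → Jul 26, 2279: 365 days.
Jul 26, 2279 → Jul 26, 2280: 366 days (Feb 29, 2280 is in that span).
Jul 26, 2280 → Jul 26, 2281: 365 days.
Jul 26, 2281 → Aug 26, 2281: 31 days (July has 31).
Aug 26, 2281 → Sep 18, 2281: 23 days.
Total: 2611 days.

2611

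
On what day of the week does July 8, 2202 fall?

Thursday

Doomsday rule: the anchor day for the 2200s is Friday. For year 02: 2÷12 = 0 r 2, and 2÷4 = 0, so 0+2+0 = 2.
Friday + 2 ≡ Sunday — that's 2202's doomsday.
In July the doomsday date is Jul 11.
Jul 8 is 3 days before Jul 11; 3 mod 7 = 3, so Sunday − 3 = Thursday.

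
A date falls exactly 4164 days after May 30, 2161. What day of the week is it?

May 30, 2161 is a Saturday.
4164 mod 7 = 6, so 4164 days after a Saturday is Saturday + 6 = Friday.

Friday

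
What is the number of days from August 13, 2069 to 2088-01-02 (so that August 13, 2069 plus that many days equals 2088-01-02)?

Aug 13, 2069 → Aug 13, 2070: 365 days.
Aug 13, 2070 → Aug 13, 2071: 365 days.
Aug 13, 2071 → Aug 13, 2072: 366 days (Feb 29, 2072 is in that span).
Aug 13, 2072 → Aug 13, 2073: 365 days.
Aug 13, 2073 → Aug 13, 2074: 365 days.
Aug 13, 2074 → Aug 13, 2075: 365 days.
Aug 13, 2075 → Aug 13, 2076: 366 days (Feb 29, 2076 is in that span).
Aug 13, 2076 → Aug 13, 2077: 365 days.
Aug 13, 2077 → Aug 13, 2078: 365 days.
Aug 13, 2078 → Aug 13, 2079: 365 days.
Aug 13, 2079 → Aug 13, 2080: 366 days (Feb 29, 2080 is in that span).
Aug 13, 2080 → Aug 13, 2081: 365 days.
Aug 13, 2081 → Aug 13, 2082: 365 days.
Aug 13, 2082 → Aug 13, 2083: 365 days.
Aug 13, 2083 → Aug 13, 2084: 366 days (Feb 29, 2084 is in that span).
Aug 13, 2084 → Aug 13, 2085: 365 days.
Aug 13, 2085 → Aug 13, 2086: 365 days.
Aug 13, 2086 → Aug 13, 2087: 365 days.
Aug 13, 2087 → Sep 13, 2087: 31 days (August has 31).
Sep 13, 2087 → Oct 13, 2087: 30 days (September has 30).
Oct 13, 2087 → Nov 13, 2087: 31 days (October has 31).
Nov 13, 2087 → Dec 13, 2087: 30 days (November has 30).
Dec 13, 2087 → Jan 2, 2088: 20 days.
Total: 6716 days.

6716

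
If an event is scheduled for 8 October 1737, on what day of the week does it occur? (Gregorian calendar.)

Tuesday

Doomsday rule: the anchor day for the 1700s is Sunday. For year 37: 37÷12 = 3 r 1, and 1÷4 = 0, so 3+1+0 = 4.
Sunday + 4 ≡ Thursday — that's 1737's doomsday.
In October the doomsday date is Oct 10.
Oct 8 is 2 days before Oct 10; 2 mod 7 = 2, so Thursday − 2 = Tuesday.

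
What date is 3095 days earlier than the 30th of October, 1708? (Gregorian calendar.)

−366 (one year; includes Feb 29, 1708) → Oct 30, 1707 (2729 left).
−365 (one year) → Oct 30, 1706 (2364 left).
−365 (one year) → Oct 30, 1705 (1999 left).
−365 (one year) → Oct 30, 1704 (1634 left).
−366 (one year; includes Feb 29, 1704) → Oct 30, 1703 (1268 left).
−365 (one year) → Oct 30, 1702 (903 left).
−365 (one year) → Oct 30, 1701 (538 left).
−365 (one year) → Oct 30, 1700 (173 left).
−30 → Sep 30, 1700 (end of Sep, 30 days; 143 left).
−30 → Aug 31, 1700 (end of Aug, 31 days; 113 left).
−31 → Jul 31, 1700 (end of Jul, 31 days; 82 left).
−31 → Jun 30, 1700 (end of Jun, 30 days; 51 left).
−30 → May 31, 1700 (end of May, 31 days; 21 left).
−21 → May 10, 1700.

May 10, 1700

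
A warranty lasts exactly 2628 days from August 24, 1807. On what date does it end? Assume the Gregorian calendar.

November 3, 1814

+366 (one year; includes Feb 29, 1808) → Aug 24, 1808 (2262 left).
+365 (one year) → Aug 24, 1809 (1897 left).
+365 (one year) → Aug 24, 1810 (1532 left).
+365 (one year) → Aug 24, 1811 (1167 left).
+366 (one year; includes Feb 29, 1812) → Aug 24, 1812 (801 left).
+365 (one year) → Aug 24, 1813 (436 left).
+365 (one year) → Aug 24, 1814 (71 left).
Aug has 31 days: +8 → Sep 1, 1814 (63 left).
Sep has 30 days: +30 → Oct 1, 1814 (33 left).
Oct has 31 days: +31 → Nov 1, 1814 (2 left).
+2 → Nov 3, 1814.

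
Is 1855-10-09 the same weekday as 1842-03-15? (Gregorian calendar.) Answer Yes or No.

From Mar 15, 1842 to Oct 9, 1855 is 4956 days.
4956 mod 7 = 0, so they are the same weekday.
(Mar 15, 1842 is a Tuesday; Oct 9, 1855 is a Tuesday.)

Yes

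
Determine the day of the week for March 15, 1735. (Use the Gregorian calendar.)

Tuesday

Doomsday rule: the anchor day for the 1700s is Sunday. For year 35: 35÷12 = 2 r 11, and 11÷4 = 2, so 2+11+2 = 15.
Sunday + 15 ≡ Monday — that's 1735's doomsday.
In March the doomsday date is Mar 14.
Mar 15 is 1 day after Mar 14; 1 mod 7 = 1, so Monday + 1 = Tuesday.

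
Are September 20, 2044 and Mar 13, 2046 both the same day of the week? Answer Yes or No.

Yes

From Sep 20, 2044 to Mar 13, 2046 is 539 days.
539 mod 7 = 0, so they are the same weekday.
(Sep 20, 2044 is a Tuesday; Mar 13, 2046 is a Tuesday.)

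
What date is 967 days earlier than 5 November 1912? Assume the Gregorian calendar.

March 14, 1910

−366 (one year; includes Feb 29, 1912) → Nov 5, 1911 (601 left).
−365 (one year) → Nov 5, 1910 (236 left).
−5 → Oct 31, 1910 (end of Oct, 31 days; 231 left).
−31 → Sep 30, 1910 (end of Sep, 30 days; 200 left).
−30 → Aug 31, 1910 (end of Aug, 31 days; 170 left).
−31 → Jul 31, 1910 (end of Jul, 31 days; 139 left).
−31 → Jun 30, 1910 (end of Jun, 30 days; 108 left).
−30 → May 31, 1910 (end of May, 31 days; 78 left).
−31 → Apr 30, 1910 (end of Apr, 30 days; 47 left).
−30 → Mar 31, 1910 (end of Mar, 31 days; 17 left).
−17 → Mar 14, 1910.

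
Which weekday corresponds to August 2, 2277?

Doomsday rule: the anchor day for the 2200s is Friday. For year 77: 77÷12 = 6 r 5, and 5÷4 = 1, so 6+5+1 = 12.
Friday + 12 ≡ Wednesday — that's 2277's doomsday.
In August the doomsday date is Aug 8.
Aug 2 is 6 days before Aug 8; 6 mod 7 = 6, so Wednesday − 6 = Thursday.

Thursday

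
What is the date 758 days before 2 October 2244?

−366 (one year; includes Feb 29, 2244) → Oct 2, 2243 (392 left).
−2 → Sep 30, 2243 (end of Sep, 30 days; 390 left).
−30 → Aug 31, 2243 (end of Aug, 31 days; 360 left).
−31 → Jul 31, 2243 (end of Jul, 31 days; 329 left).
−31 → Jun 30, 2243 (end of Jun, 30 days; 298 left).
−30 → May 31, 2243 (end of May, 31 days; 268 left).
−31 → Apr 30, 2243 (end of Apr, 30 days; 237 left).
−30 → Mar 31, 2243 (end of Mar, 31 days; 207 left).
−31 → Feb 28, 2243 (end of Feb, 28 days; 176 left).
−28 → Jan 31, 2243 (end of Jan, 31 days; 148 left).
−31 → Dec 31, 2242 (end of Dec, 31 days; 117 left).
−31 → Nov 30, 2242 (end of Nov, 30 days; 86 left).
−30 → Oct 31, 2242 (end of Oct, 31 days; 56 left).
−31 → Sep 30, 2242 (end of Sep, 30 days; 25 left).
−25 → Sep 5, 2242.

September 5, 2242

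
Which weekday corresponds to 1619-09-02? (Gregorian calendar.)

Doomsday rule: the anchor day for the 1600s is Tuesday. For year 19: 19÷12 = 1 r 7, and 7÷4 = 1, so 1+7+1 = 9.
Tuesday + 9 ≡ Thursday — that's 1619's doomsday.
In September the doomsday date is Sep 5.
Sep 2 is 3 days before Sep 5; 3 mod 7 = 3, so Thursday − 3 = Monday.

Monday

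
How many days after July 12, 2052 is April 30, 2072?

Jul 12, 2052 → Jul 12, 2053: 365 days.
Jul 12, 2053 → Jul 12, 2054: 365 days.
Jul 12, 2054 → Jul 12, 2055: 365 days.
Jul 12, 2055 → Jul 12, 2056: 366 days (Feb 29, 2056 is in that span).
Jul 12, 2056 → Jul 12, 2057: 365 days.
Jul 12, 2057 → Jul 12, 2058: 365 days.
Jul 12, 2058 → Jul 12, 2059: 365 days.
Jul 12, 2059 → Jul 12, 2060: 366 days (Feb 29, 2060 is in that span).
Jul 12, 2060 → Jul 12, 2061: 365 days.
Jul 12, 2061 → Jul 12, 2062: 365 days.
Jul 12, 2062 → Jul 12, 2063: 365 days.
Jul 12, 2063 → Jul 12, 2064: 366 days (Feb 29, 2064 is in that span).
Jul 12, 2064 → Jul 12, 2065: 365 days.
Jul 12, 2065 → Jul 12, 2066: 365 days.
Jul 12, 2066 → Jul 12, 2067: 365 days.
Jul 12, 2067 → Jul 12, 2068: 366 days (Feb 29, 2068 is in that span).
Jul 12, 2068 → Jul 12, 2069: 365 days.
Jul 12, 2069 → Jul 12, 2070: 365 days.
Jul 12, 2070 → Jul 12, 2071: 365 days.
Jul 12, 2071 → Aug 12, 2071: 31 days (July has 31).
Aug 12, 2071 → Sep 12, 2071: 31 days (August has 31).
Sep 12, 2071 → Oct 12, 2071: 30 days (September has 30).
Oct 12, 2071 → Nov 12, 2071: 31 days (October has 31).
Nov 12, 2071 → Dec 12, 2071: 30 days (November has 30).
Dec 12, 2071 → Jan 12, 2072: 31 days (December has 31).
Jan 12, 2072 → Feb 12, 2072: 31 days (January has 31).
Feb 12, 2072 → Mar 12, 2072: 29 days (February has 29).
Mar 12, 2072 → Apr 12, 2072: 31 days (March has 31).
Apr 12, 2072 → Apr 30, 2072: 18 days.
Total: 7232 days.

7232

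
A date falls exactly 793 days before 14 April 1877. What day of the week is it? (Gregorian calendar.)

Apr 14, 1877 is a Saturday.
793 mod 7 = 2, so 793 days before a Saturday is Saturday − 2 = Thursday.

Thursday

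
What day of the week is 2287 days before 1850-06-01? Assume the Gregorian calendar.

Jun 1, 1850 is a Saturday.
2287 mod 7 = 5, so 2287 days before a Saturday is Saturday − 5 = Monday.

Monday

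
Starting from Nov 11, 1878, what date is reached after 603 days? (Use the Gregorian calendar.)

+365 (one year) → Nov 11, 1879 (238 left).
Nov has 30 days: +20 → Dec 1, 1879 (218 left).
Dec has 31 days: +31 → Jan 1, 1880 (187 left).
Jan has 31 days: +31 → Feb 1, 1880 (156 left).
Feb has 29 days: +29 → Mar 1, 1880 (127 left).
Mar has 31 days: +31 → Apr 1, 1880 (96 left).
Apr has 30 days: +30 → May 1, 1880 (66 left).
May has 31 days: +31 → Jun 1, 1880 (35 left).
Jun has 30 days: +30 → Jul 1, 1880 (5 left).
+5 → Jul 6, 1880.

July 6, 1880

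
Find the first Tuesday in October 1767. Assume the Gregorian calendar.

October 1, 1767 is a Thursday.
The first Tuesday is therefore October 6 (5 days later).

October 6, 1767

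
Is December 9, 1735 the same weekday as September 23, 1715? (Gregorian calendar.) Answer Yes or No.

No

From Sep 23, 1715 to Dec 9, 1735 is 7382 days.
7382 mod 7 = 4, so they are different weekdays.
(Sep 23, 1715 is a Monday; Dec 9, 1735 is a Friday.)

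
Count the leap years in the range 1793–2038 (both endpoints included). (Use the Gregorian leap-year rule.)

59

Multiples of 4 in [1793,2038]: 61.
Of those, multiples of 100: 3 (not leap unless ÷400).
Multiples of 400: 1.
Leap years = 61 − 3 + 1 = 59.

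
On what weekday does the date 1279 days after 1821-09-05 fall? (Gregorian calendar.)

Monday

Sep 5, 1821 is a Wednesday.
1279 mod 7 = 5, so 1279 days after a Wednesday is Wednesday + 5 = Monday.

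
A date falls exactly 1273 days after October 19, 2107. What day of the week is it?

Tuesday

Oct 19, 2107 is a Wednesday.
1273 mod 7 = 6, so 1273 days after a Wednesday is Wednesday + 6 = Tuesday.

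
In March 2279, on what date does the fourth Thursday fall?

March 27, 2279

March 1, 2279 is a Saturday.
The first Thursday is therefore March 6 (5 days later).
The fourth Thursday is 6 + 3×7 = March 27.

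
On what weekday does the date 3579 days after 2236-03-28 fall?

First find the weekday of Mar 28, 2236. Doomsday rule: the anchor day for the 2200s is Friday. For year 36: 36÷12 = 3 r 0, and 0÷4 = 0, so 3+0+0 = 3.
Friday + 3 ≡ Monday — that's 2236's doomsday.
In March the doomsday date is Mar 14.
Mar 28 is 14 days after Mar 14; 14 mod 7 = 0, so Monday + 0 = Monday.
3579 mod 7 = 2, so 3579 days after a Monday is Monday + 2 = Wednesday.

Wednesday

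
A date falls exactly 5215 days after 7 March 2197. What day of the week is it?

First find the weekday of Mar 7, 2197. Doomsday rule: the anchor day for the 2100s is Sunday. For year 97: 97÷12 = 8 r 1, and 1÷4 = 0, so 8+1+0 = 9.
Sunday + 9 ≡ Tuesday — that's 2197's doomsday.
In March the doomsday date is Mar 14.
Mar 7 is 7 days before Mar 14; 7 mod 7 = 0, so Tuesday − 0 = Tuesday.
5215 mod 7 = 0, so 5215 days after a Tuesday is Tuesday + 0 = Tuesday.

Tuesday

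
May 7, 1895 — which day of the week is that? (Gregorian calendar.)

Doomsday rule: the anchor day for the 1800s is Friday. For year 95: 95÷12 = 7 r 11, and 11÷4 = 2, so 7+11+2 = 20.
Friday + 20 ≡ Thursday — that's 1895's doomsday.
In May the doomsday date is May 9.
May 7 is 2 days before May 9; 2 mod 7 = 2, so Thursday − 2 = Tuesday.

Tuesday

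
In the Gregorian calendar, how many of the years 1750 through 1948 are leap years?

48

Multiples of 4 in [1750,1948]: 50.
Of those, multiples of 100: 2 (not leap unless ÷400).
Multiples of 400: 0.
Leap years = 50 − 2 + 0 = 48.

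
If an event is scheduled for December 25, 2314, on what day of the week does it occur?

Doomsday rule: the anchor day for the 2300s is Wednesday. For year 14: 14÷12 = 1 r 2, and 2÷4 = 0, so 1+2+0 = 3.
Wednesday + 3 ≡ Saturday — that's 2314's doomsday.
In December the doomsday date is Dec 12.
Dec 25 is 13 days after Dec 12; 13 mod 7 = 6, so Saturday + 6 = Friday.

Friday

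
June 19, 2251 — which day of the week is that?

Thursday

Doomsday rule: the anchor day for the 2200s is Friday. For year 51: 51÷12 = 4 r 3, and 3÷4 = 0, so 4+3+0 = 7.
Friday + 7 ≡ Friday — that's 2251's doomsday.
In June the doomsday date is Jun 6.
Jun 19 is 13 days after Jun 6; 13 mod 7 = 6, so Friday + 6 = Thursday.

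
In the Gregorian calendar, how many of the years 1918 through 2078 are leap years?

Multiples of 4 in [1918,2078]: 40.
Of those, multiples of 100: 1 (not leap unless ÷400).
Multiples of 400: 1.
Leap years = 40 − 1 + 1 = 40.

40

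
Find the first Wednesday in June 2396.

June 1, 2396 is a Saturday.
The first Wednesday is therefore June 5 (4 days later).

June 5, 2396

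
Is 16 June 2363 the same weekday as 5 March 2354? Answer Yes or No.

No

From Mar 5, 2354 to Jun 16, 2363 is 3390 days.
3390 mod 7 = 2, so they are different weekdays.
(Mar 5, 2354 is a Friday; Jun 16, 2363 is a Sunday.)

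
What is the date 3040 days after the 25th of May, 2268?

September 20, 2276

+365 (one year) → May 25, 2269 (2675 left).
+365 (one year) → May 25, 2270 (2310 left).
+365 (one year) → May 25, 2271 (1945 left).
+366 (one year; includes Feb 29, 2272) → May 25, 2272 (1579 left).
+365 (one year) → May 25, 2273 (1214 left).
+365 (one year) → May 25, 2274 (849 left).
+365 (one year) → May 25, 2275 (484 left).
+366 (one year; includes Feb 29, 2276) → May 25, 2276 (118 left).
May has 31 days: +7 → Jun 1, 2276 (111 left).
Jun has 30 days: +30 → Jul 1, 2276 (81 left).
Jul has 31 days: +31 → Aug 1, 2276 (50 left).
Aug has 31 days: +31 → Sep 1, 2276 (19 left).
+19 → Sep 20, 2276.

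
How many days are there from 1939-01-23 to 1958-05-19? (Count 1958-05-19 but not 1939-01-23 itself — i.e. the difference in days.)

Jan 23, 1939 → Jan 23, 1940: 365 days.
Jan 23, 1940 → Jan 23, 1941: 366 days (Feb 29, 1940 is in that span).
Jan 23, 1941 → Jan 23, 1942: 365 days.
Jan 23, 1942 → Jan 23, 1943: 365 days.
Jan 23, 1943 → Jan 23, 1944: 365 days.
Jan 23, 1944 → Jan 23, 1945: 366 days (Feb 29, 1944 is in that span).
Jan 23, 1945 → Jan 23, 1946: 365 days.
Jan 23, 1946 → Jan 23, 1947: 365 days.
Jan 23, 1947 → Jan 23, 1948: 365 days.
Jan 23, 1948 → Jan 23, 1949: 366 days (Feb 29, 1948 is in that span).
Jan 23, 1949 → Jan 23, 1950: 365 days.
Jan 23, 1950 → Jan 23, 1951: 365 days.
Jan 23, 1951 → Jan 23, 1952: 365 days.
Jan 23, 1952 → Jan 23, 1953: 366 days (Feb 29, 1952 is in that span).
Jan 23, 1953 → Jan 23, 1954: 365 days.
Jan 23, 1954 → Jan 23, 1955: 365 days.
Jan 23, 1955 → Jan 23, 1956: 365 days.
Jan 23, 1956 → Jan 23, 1957: 366 days (Feb 29, 1956 is in that span).
Jan 23, 1957 → Jan 23, 1958: 365 days.
Jan 23, 1958 → Feb 23, 1958: 31 days (January has 31).
Feb 23, 1958 → Mar 23, 1958: 28 days (February has 28).
Mar 23, 1958 → Apr 23, 1958: 31 days (March has 31).
Apr 23, 1958 → May 19, 1958: 26 days.
Total: 7056 days.

7056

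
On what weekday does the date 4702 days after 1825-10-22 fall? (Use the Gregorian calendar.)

First find the weekday of Oct 22, 1825. Doomsday rule: the anchor day for the 1800s is Friday. For year 25: 25÷12 = 2 r 1, and 1÷4 = 0, so 2+1+0 = 3.
Friday + 3 ≡ Monday — that's 1825's doomsday.
In October the doomsday date is Oct 10.
Oct 22 is 12 days after Oct 10; 12 mod 7 = 5, so Monday + 5 = Saturday.
4702 mod 7 = 5, so 4702 days after a Saturday is Saturday + 5 = Thursday.

Thursday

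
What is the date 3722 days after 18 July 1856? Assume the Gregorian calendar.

September 26, 1866

+365 (one year) → Jul 18, 1857 (3357 left).
+365 (one year) → Jul 18, 1858 (2992 left).
+365 (one year) → Jul 18, 1859 (2627 left).
+366 (one year; includes Feb 29, 1860) → Jul 18, 1860 (2261 left).
+365 (one year) → Jul 18, 1861 (1896 left).
+365 (one year) → Jul 18, 1862 (1531 left).
+365 (one year) → Jul 18, 1863 (1166 left).
+366 (one year; includes Feb 29, 1864) → Jul 18, 1864 (800 left).
+365 (one year) → Jul 18, 1865 (435 left).
+365 (one year) → Jul 18, 1866 (70 left).
Jul has 31 days: +14 → Aug 1, 1866 (56 left).
Aug has 31 days: +31 → Sep 1, 1866 (25 left).
+25 → Sep 26, 1866.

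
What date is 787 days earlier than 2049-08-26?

−365 (one year) → Aug 26, 2048 (422 left).
−366 (one year; includes Feb 29, 2048) → Aug 26, 2047 (56 left).
−26 → Jul 31, 2047 (end of Jul, 31 days; 30 left).
−30 → Jul 1, 2047.

July 1, 2047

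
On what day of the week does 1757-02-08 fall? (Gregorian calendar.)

Tuesday

Doomsday rule: the anchor day for the 1700s is Sunday. For year 57: 57÷12 = 4 r 9, and 9÷4 = 2, so 4+9+2 = 15.
Sunday + 15 ≡ Monday — that's 1757's doomsday.
In February the doomsday date is Feb 28 (1757 is not a leap year).
Feb 8 is 20 days before Feb 28; 20 mod 7 = 6, so Monday − 6 = Tuesday.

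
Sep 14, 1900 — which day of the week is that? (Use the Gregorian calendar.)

Doomsday rule: the anchor day for the 1900s is Wednesday. For year 00: 0÷12 = 0 r 0, and 0÷4 = 0, so 0+0+0 = 0.
Wednesday + 0 ≡ Wednesday — that's 1900's doomsday.
In September the doomsday date is Sep 5.
Sep 14 is 9 days after Sep 5; 9 mod 7 = 2, so Wednesday + 2 = Friday.

Friday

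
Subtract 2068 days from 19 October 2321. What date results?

−365 (one year) → Oct 19, 2320 (1703 left).
−366 (one year; includes Feb 29, 2320) → Oct 19, 2319 (1337 left).
−365 (one year) → Oct 19, 2318 (972 left).
−365 (one year) → Oct 19, 2317 (607 left).
−365 (one year) → Oct 19, 2316 (242 left).
−19 → Sep 30, 2316 (end of Sep, 30 days; 223 left).
−30 → Aug 31, 2316 (end of Aug, 31 days; 193 left).
−31 → Jul 31, 2316 (end of Jul, 31 days; 162 left).
−31 → Jun 30, 2316 (end of Jun, 30 days; 131 left).
−30 → May 31, 2316 (end of May, 31 days; 101 left).
−31 → Apr 30, 2316 (end of Apr, 30 days; 70 left).
−30 → Mar 31, 2316 (end of Mar, 31 days; 40 left).
−31 → Feb 29, 2316 (end of Feb, 29 days; 9 left).
−9 → Feb 20, 2316.

February 20, 2316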